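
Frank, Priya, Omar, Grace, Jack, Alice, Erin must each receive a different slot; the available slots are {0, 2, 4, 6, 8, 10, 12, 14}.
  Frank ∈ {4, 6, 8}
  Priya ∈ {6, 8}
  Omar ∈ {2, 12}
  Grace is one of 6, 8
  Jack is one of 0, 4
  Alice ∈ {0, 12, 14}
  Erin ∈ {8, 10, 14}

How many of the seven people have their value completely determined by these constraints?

2

Priya and Grace share exactly the 2 values {6, 8}; by pigeonhole those values go to them, so strike 6, 8 from Frank, Erin.
That leaves Frank = 4. So Jack can't be 4.
Jack has just one choice, so Jack = 0. Eliminate 0 elsewhere: Alice.
Determined: Frank=4, Jack=0. The other people each still have more than one consistent value. That makes 2.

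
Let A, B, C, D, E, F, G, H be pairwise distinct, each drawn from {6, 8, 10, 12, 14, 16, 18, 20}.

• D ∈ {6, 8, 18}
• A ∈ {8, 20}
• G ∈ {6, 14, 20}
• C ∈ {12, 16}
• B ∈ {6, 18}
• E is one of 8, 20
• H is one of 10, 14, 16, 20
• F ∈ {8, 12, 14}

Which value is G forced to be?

The 8 variables together cover exactly {6, 8, 10, 12, 14, 16, 18, 20} — 8 values for 8 variables — and 10 appears only in H's list, so H = 10.
The 7 still-open variables draw from only 7 values {6, 8, 12, 14, 16, 18, 20}, so each is used; only C can be 16, hence C = 16.
The 6 still-open variables draw from only 6 values {6, 8, 12, 14, 18, 20}, so each is used; only F can be 12, hence F = 12.
Among the 5 still-open variables, 14 fits only G (and all 5 values in {6, 8, 14, 18, 20} must be used), so G = 14.

14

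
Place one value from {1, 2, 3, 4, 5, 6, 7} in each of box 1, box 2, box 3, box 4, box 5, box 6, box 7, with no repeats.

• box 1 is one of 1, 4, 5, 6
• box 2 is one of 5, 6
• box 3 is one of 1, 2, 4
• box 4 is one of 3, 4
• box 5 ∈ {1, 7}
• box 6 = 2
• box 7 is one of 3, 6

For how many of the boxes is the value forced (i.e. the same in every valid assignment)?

2

box 6 has just one choice, so box 6 = 2. Remove 2 from box 3.
The 6 still-open variables together cover exactly {1, 3, 4, 5, 6, 7} — 6 values for 6 variables — and 7 appears only in box 5's list, so box 5 = 7.
Determined: box 5=7, box 6=2. The other boxes each still have more than one consistent value. That makes 2.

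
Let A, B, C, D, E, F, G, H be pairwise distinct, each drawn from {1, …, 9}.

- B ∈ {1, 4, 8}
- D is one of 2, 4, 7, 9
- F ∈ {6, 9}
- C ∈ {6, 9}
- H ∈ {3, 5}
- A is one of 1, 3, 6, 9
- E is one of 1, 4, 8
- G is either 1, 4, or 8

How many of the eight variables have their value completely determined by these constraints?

C and F between them cover only {6, 9} — a naked pair. Remove those values from A, D.
B, E, G between them cover only {1, 4, 8} — a naked triple. Remove those values from A, D.
A has just one choice, so A = 3. Eliminate 3 elsewhere: H.
H has just one choice, so H = 5.
Determined: A=3, H=5. The other variables each still have more than one consistent value. That makes 2.

2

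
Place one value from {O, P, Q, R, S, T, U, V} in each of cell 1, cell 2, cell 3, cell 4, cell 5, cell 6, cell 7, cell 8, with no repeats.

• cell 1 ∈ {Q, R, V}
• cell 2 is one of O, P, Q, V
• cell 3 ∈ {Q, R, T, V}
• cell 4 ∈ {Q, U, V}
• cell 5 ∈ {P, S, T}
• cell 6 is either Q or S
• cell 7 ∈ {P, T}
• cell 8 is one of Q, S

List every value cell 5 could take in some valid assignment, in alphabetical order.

Among the 8 variables, O fits only cell 2 (and all 8 values in {O, P, Q, R, S, T, U, V} must be used), so cell 2 = O.
Among the 7 still-open variables, U fits only cell 4 (and all 7 values in {P, Q, R, S, T, U, V} must be used), so cell 4 = U.
cell 6 and cell 8 share exactly the 2 values {Q, S}; by pigeonhole those values go to them, so strike Q, S from cell 1, cell 3, cell 5.
cell 5 and cell 7 share exactly the 2 values {P, T}; by pigeonhole those values go to them, so strike P, T from cell 3.
No further eliminations apply; cell 5 can still be any of P, T.

P, T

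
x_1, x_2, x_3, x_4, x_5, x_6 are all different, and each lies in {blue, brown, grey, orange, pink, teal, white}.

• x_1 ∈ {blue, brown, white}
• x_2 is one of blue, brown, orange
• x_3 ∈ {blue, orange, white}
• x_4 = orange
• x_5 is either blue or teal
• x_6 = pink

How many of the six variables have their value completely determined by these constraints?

x_4 has just one choice, so x_4 = orange. Eliminate orange elsewhere: x_2, x_3.
x_6 has just one choice, so x_6 = pink.
The 4 still-open variables draw from only 4 values {blue, brown, teal, white}, so each is used; only x_5 can be teal, hence x_5 = teal.
Determined: x_4=orange, x_5=teal, x_6=pink. The other variables each still have more than one consistent value. That makes 3.

3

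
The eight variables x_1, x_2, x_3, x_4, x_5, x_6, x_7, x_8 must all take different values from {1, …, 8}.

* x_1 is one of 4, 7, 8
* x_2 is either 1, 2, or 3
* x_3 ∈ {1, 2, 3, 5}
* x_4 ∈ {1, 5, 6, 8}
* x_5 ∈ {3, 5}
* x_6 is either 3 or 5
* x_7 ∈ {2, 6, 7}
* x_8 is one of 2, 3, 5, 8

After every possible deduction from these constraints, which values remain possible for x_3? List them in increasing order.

1, 2

The 8 variables draw from only 8 values {1, 2, 3, 4, 5, 6, 7, 8}, so each is used; only x_1 can be 4, hence x_1 = 4.
Among the 7 still-open variables, 7 fits only x_7 (and all 7 values in {1, 2, 3, 5, 6, 7, 8} must be used), so x_7 = 7.
The 6 still-open variables draw from only 6 values {1, 2, 3, 5, 6, 8}, so each is used; only x_4 can be 6, hence x_4 = 6.
The 5 still-open variables draw from only 5 values {1, 2, 3, 5, 8}, so each is used; only x_8 can be 8, hence x_8 = 8.
x_5 and x_6 between them cover only {3, 5} — a naked pair. Remove those values from x_2, x_3.
No further eliminations apply; x_3 can still be any of 1, 2.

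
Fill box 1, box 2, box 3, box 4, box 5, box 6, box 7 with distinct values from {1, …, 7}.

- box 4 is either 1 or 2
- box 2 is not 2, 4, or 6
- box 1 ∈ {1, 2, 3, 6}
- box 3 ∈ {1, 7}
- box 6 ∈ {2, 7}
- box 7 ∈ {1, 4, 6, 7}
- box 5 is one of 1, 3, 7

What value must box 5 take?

The 7 variables draw from only 7 values {1, 2, 3, 4, 5, 6, 7}, so each is used; only box 7 can be 4, hence box 7 = 4.
Among the 6 still-open variables, 5 fits only box 2 (and all 6 values in {1, 2, 3, 5, 6, 7} must be used), so box 2 = 5.
The 5 still-open variables draw from only 5 values {1, 2, 3, 6, 7}, so each is used; only box 1 can be 6, hence box 1 = 6.
The 4 still-open variables together cover exactly {1, 2, 3, 7} — 4 values for 4 variables — and 3 appears only in box 5's list, so box 5 = 3.

3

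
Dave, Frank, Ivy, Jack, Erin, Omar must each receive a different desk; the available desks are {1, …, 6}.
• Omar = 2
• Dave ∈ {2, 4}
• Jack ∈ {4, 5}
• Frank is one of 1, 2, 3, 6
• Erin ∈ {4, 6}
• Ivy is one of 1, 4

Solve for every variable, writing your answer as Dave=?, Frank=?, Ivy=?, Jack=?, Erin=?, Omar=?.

Dave=4, Frank=3, Ivy=1, Jack=5, Erin=6, Omar=2

Omar has just one choice, so Omar = 2. Strike 2 from Dave, Frank.
Dave must be 4 (only option left). So Ivy, Jack, Erin can't be 4.
Ivy's domain is down to {1}, so Ivy = 1. Remove 1 from Frank.
Jack's domain is down to {5}, so Jack = 5.
Erin's domain is down to {6}, so Erin = 6. Strike 6 from Frank.
That leaves Frank = 3.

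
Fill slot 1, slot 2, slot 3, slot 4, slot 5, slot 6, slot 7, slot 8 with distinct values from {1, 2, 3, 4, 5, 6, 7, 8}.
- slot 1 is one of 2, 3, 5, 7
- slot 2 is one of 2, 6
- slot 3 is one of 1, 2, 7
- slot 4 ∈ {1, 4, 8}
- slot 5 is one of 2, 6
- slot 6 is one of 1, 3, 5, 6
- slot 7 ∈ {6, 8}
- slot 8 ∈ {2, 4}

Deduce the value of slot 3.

7

slot 2 and slot 5 share exactly the 2 values {2, 6}; by pigeonhole those values go to them, so strike 2, 6 from slot 1, slot 3, slot 6, slot 7, slot 8.
slot 7 must be 8 (only option left). So slot 4 can't be 8.
That leaves slot 8 = 4. Eliminate 4 elsewhere: slot 4.
That leaves slot 4 = 1. Remove 1 from slot 3, slot 6.
So slot 3 = 7.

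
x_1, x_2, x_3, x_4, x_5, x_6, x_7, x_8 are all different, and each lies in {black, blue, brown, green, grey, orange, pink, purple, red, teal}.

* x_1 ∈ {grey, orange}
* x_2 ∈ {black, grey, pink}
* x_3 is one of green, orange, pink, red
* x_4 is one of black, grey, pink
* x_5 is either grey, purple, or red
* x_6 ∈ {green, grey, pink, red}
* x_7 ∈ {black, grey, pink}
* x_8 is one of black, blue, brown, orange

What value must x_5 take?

The 3 variables x_2, x_4, x_7 are confined to {black, grey, pink}, which locks those values in; drop them from x_1, x_3, x_5, x_6, x_8.
x_1 has just one choice, so x_1 = orange. Strike orange from x_3, x_8.
x_3 and x_6 share exactly the 2 values {green, red}; by pigeonhole those values go to them, so strike green, red from x_5.
So x_5 = purple.

purple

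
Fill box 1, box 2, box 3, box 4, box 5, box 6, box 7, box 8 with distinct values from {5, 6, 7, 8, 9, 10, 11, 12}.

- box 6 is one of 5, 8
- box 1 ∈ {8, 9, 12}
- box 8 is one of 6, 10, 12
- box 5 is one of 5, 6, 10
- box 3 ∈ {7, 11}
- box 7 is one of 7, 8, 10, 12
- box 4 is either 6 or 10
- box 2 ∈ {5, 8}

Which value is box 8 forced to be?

12

The 8 variables together cover exactly {5, 6, 7, 8, 9, 10, 11, 12} — 8 values for 8 variables — and 9 appears only in box 1's list, so box 1 = 9.
The 7 still-open variables draw from only 7 values {5, 6, 7, 8, 10, 11, 12}, so each is used; only box 3 can be 11, hence box 3 = 11.
Among the 6 still-open variables, 7 fits only box 7 (and all 6 values in {5, 6, 7, 8, 10, 12} must be used), so box 7 = 7.
Among the 5 still-open variables, 12 fits only box 8 (and all 5 values in {5, 6, 8, 10, 12} must be used), so box 8 = 12.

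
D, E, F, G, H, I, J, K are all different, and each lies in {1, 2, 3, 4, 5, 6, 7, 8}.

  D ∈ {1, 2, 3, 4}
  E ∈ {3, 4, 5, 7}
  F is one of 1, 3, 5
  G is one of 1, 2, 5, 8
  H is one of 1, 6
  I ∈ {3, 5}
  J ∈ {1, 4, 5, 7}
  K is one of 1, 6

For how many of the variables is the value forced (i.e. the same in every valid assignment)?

The 8 variables draw from only 8 values {1, 2, 3, 4, 5, 6, 7, 8}, so each is used; only G can be 8, hence G = 8.
The 7 still-open variables together cover exactly {1, 2, 3, 4, 5, 6, 7} — 7 values for 7 variables — and 2 appears only in D's list, so D = 2.
H and K share exactly the 2 values {1, 6}; by pigeonhole those values go to them, so strike 1, 6 from F, J.
F and I between them cover only {3, 5} — a naked pair. Remove those values from E, J.
Determined: D=2, G=8. The other variables each still have more than one consistent value. That makes 2.

2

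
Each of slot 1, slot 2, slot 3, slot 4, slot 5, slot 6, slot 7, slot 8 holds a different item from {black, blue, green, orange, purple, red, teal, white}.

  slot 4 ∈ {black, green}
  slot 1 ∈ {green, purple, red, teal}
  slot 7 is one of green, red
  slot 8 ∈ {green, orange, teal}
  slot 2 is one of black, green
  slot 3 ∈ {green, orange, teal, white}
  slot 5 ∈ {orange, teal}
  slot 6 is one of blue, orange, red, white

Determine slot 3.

The 8 variables together cover exactly {black, blue, green, orange, purple, red, teal, white} — 8 values for 8 variables — and blue appears only in slot 6's list, so slot 6 = blue.
The 7 still-open variables draw from only 7 values {black, green, orange, purple, red, teal, white}, so each is used; only slot 1 can be purple, hence slot 1 = purple.
Among the 6 still-open variables, red fits only slot 7 (and all 6 values in {black, green, orange, red, teal, white} must be used), so slot 7 = red.
The 5 still-open variables draw from only 5 values {black, green, orange, teal, white}, so each is used; only slot 3 can be white, hence slot 3 = white.

white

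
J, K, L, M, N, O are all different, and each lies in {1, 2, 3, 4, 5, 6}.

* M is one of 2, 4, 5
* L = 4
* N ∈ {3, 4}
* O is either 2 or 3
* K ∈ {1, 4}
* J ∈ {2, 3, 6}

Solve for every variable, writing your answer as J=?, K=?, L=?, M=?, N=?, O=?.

J=6, K=1, L=4, M=5, N=3, O=2

L has just one choice, so L = 4. Remove 4 from K, M, N.
N has just one choice, so N = 3. So J, O can't be 3.
That leaves O = 2. Strike 2 from J, M.
J's domain is down to {6}, so J = 6.
K has just one choice, so K = 1.
M's domain is down to {5}, so M = 5.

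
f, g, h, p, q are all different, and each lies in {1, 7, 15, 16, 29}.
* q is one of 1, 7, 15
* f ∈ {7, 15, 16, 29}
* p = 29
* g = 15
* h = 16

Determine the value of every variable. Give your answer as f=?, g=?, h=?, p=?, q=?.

f=7, g=15, h=16, p=29, q=1

g's domain is down to {15}, so g = 15. Strike 15 from f, q.
That leaves h = 16. Eliminate 16 elsewhere: f.
That leaves p = 29. Strike 29 from f.
f has just one choice, so f = 7. Remove 7 from q.
q's domain is down to {1}, so q = 1.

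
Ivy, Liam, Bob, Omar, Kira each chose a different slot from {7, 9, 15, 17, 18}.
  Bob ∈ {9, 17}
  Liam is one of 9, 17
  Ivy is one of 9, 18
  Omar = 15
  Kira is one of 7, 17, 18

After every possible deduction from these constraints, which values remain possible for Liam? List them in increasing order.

9, 17

Omar must be 15 (only option left).
Among the 4 still-open variables, 7 fits only Kira (and all 4 values in {7, 9, 17, 18} must be used), so Kira = 7.
Among the 3 still-open variables, 18 fits only Ivy (and all 3 values in {9, 17, 18} must be used), so Ivy = 18.
No further eliminations apply; Liam can still be any of 9, 17.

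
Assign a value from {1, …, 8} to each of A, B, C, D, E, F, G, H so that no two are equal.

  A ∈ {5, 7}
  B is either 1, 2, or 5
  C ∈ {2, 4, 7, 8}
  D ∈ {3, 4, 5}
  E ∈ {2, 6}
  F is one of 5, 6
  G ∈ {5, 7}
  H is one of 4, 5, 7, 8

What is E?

Among the 8 variables, 1 fits only B (and all 8 values in {1, 2, 3, 4, 5, 6, 7, 8} must be used), so B = 1.
Among the 7 still-open variables, 3 fits only D (and all 7 values in {2, 3, 4, 5, 6, 7, 8} must be used), so D = 3.
A and G between them cover only {5, 7} — a naked pair. Remove those values from C, F, H.
F has just one choice, so F = 6. Remove 6 from E.
So E = 2.

2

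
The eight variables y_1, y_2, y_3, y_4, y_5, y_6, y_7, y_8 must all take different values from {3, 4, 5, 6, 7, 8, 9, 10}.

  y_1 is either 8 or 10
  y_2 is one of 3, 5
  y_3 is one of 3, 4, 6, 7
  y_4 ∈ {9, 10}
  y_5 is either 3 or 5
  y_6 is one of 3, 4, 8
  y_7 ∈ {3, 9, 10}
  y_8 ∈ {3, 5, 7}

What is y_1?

8

The 8 variables together cover exactly {3, 4, 5, 6, 7, 8, 9, 10} — 8 values for 8 variables — and 6 appears only in y_3's list, so y_3 = 6.
The 7 still-open variables together cover exactly {3, 4, 5, 7, 8, 9, 10} — 7 values for 7 variables — and 4 appears only in y_6's list, so y_6 = 4.
The 6 still-open variables together cover exactly {3, 5, 7, 8, 9, 10} — 6 values for 6 variables — and 7 appears only in y_8's list, so y_8 = 7.
Among the 5 still-open variables, 8 fits only y_1 (and all 5 values in {3, 5, 8, 9, 10} must be used), so y_1 = 8.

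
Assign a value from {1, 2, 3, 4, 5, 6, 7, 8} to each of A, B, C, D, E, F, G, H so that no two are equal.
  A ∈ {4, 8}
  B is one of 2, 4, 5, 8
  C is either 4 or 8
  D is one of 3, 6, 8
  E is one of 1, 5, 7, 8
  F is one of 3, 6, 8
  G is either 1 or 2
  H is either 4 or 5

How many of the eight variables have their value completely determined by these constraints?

Among the 8 variables, 7 fits only E (and all 8 values in {1, 2, 3, 4, 5, 6, 7, 8} must be used), so E = 7.
The 7 still-open variables together cover exactly {1, 2, 3, 4, 5, 6, 8} — 7 values for 7 variables — and 1 appears only in G's list, so G = 1.
The 6 still-open variables together cover exactly {2, 3, 4, 5, 6, 8} — 6 values for 6 variables — and 2 appears only in B's list, so B = 2.
The 5 still-open variables draw from only 5 values {3, 4, 5, 6, 8}, so each is used; only H can be 5, hence H = 5.
The 2 variables A and C are confined to {4, 8}, which locks those values in; drop them from D, F.
Determined: B=2, E=7, G=1, H=5. The other variables each still have more than one consistent value. That makes 4.

4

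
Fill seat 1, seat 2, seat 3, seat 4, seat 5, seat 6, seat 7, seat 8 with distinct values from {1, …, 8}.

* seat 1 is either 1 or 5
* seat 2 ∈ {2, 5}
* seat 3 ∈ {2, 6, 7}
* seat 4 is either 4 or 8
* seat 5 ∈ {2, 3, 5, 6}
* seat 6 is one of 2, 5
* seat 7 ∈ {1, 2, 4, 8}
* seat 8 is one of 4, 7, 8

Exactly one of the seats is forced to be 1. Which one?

seat 1

Among the 8 variables, 3 fits only seat 5 (and all 8 values in {1, 2, 3, 4, 5, 6, 7, 8} must be used), so seat 5 = 3.
The 7 still-open variables together cover exactly {1, 2, 4, 5, 6, 7, 8} — 7 values for 7 variables — and 6 appears only in seat 3's list, so seat 3 = 6.
The 6 still-open variables draw from only 6 values {1, 2, 4, 5, 7, 8}, so each is used; only seat 8 can be 7, hence seat 8 = 7.
seat 2 and seat 6 between them cover only {2, 5} — a naked pair. Remove those values from seat 1, seat 7.
So 1 goes to seat 1.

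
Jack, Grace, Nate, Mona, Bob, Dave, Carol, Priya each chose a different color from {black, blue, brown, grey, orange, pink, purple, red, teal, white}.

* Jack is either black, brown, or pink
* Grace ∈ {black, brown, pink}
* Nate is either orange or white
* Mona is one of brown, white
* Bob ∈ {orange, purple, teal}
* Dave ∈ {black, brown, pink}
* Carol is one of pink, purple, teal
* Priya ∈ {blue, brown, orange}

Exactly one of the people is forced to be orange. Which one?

Among the 8 variables, blue fits only Priya (and all 8 values in {black, blue, brown, orange, pink, purple, teal, white} must be used), so Priya = blue.
Jack, Grace, Dave share exactly the 3 values {black, brown, pink}; by pigeonhole those values go to them, so strike black, brown, pink from Mona, Carol.
Mona has just one choice, so Mona = white. Eliminate white elsewhere: Nate.
So orange goes to Nate.

Nate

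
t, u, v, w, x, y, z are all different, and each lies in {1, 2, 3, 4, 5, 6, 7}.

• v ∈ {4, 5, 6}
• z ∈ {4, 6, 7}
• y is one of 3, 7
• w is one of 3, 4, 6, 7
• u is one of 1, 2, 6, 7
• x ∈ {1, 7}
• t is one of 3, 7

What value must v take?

5

The 7 variables draw from only 7 values {1, 2, 3, 4, 5, 6, 7}, so each is used; only u can be 2, hence u = 2.
Among the 6 still-open variables, 1 fits only x (and all 6 values in {1, 3, 4, 5, 6, 7} must be used), so x = 1.
The 5 still-open variables draw from only 5 values {3, 4, 5, 6, 7}, so each is used; only v can be 5, hence v = 5.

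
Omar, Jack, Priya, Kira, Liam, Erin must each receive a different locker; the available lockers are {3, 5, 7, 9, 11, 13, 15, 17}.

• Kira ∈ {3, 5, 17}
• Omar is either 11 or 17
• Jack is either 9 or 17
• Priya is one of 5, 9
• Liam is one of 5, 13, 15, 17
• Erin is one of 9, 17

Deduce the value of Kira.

3

Jack and Erin between them cover only {9, 17} — a naked pair. Remove those values from Omar, Priya, Kira, Liam.
Omar has just one choice, so Omar = 11.
Priya's domain is down to {5}, so Priya = 5. Strike 5 from Kira, Liam.
So Kira = 3.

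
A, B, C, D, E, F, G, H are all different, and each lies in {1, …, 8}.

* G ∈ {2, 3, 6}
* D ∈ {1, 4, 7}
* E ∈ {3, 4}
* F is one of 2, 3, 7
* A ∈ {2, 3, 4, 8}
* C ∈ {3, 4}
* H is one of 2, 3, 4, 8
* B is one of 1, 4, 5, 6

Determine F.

Among the 8 variables, 5 fits only B (and all 8 values in {1, 2, 3, 4, 5, 6, 7, 8} must be used), so B = 5.
The 7 still-open variables together cover exactly {1, 2, 3, 4, 6, 7, 8} — 7 values for 7 variables — and 1 appears only in D's list, so D = 1.
The 6 still-open variables draw from only 6 values {2, 3, 4, 6, 7, 8}, so each is used; only G can be 6, hence G = 6.
Among the 5 still-open variables, 7 fits only F (and all 5 values in {2, 3, 4, 7, 8} must be used), so F = 7.

7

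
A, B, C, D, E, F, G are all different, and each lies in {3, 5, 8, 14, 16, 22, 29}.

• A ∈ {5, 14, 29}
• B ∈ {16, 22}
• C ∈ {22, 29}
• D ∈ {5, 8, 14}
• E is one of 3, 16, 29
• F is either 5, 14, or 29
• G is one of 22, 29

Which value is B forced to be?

The 7 variables draw from only 7 values {3, 5, 8, 14, 16, 22, 29}, so each is used; only E can be 3, hence E = 3.
Among the 6 still-open variables, 8 fits only D (and all 6 values in {5, 8, 14, 16, 22, 29} must be used), so D = 8.
The 5 still-open variables draw from only 5 values {5, 14, 16, 22, 29}, so each is used; only B can be 16, hence B = 16.

16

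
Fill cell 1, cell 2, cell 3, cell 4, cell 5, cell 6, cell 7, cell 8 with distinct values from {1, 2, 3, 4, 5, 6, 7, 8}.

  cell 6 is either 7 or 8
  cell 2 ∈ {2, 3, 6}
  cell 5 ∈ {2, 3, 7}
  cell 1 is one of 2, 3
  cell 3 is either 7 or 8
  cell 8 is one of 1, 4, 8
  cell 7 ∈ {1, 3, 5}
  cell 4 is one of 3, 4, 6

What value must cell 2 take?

6

The 8 variables together cover exactly {1, 2, 3, 4, 5, 6, 7, 8} — 8 values for 8 variables — and 5 appears only in cell 7's list, so cell 7 = 5.
Among the 7 still-open variables, 1 fits only cell 8 (and all 7 values in {1, 2, 3, 4, 6, 7, 8} must be used), so cell 8 = 1.
The 6 still-open variables together cover exactly {2, 3, 4, 6, 7, 8} — 6 values for 6 variables — and 4 appears only in cell 4's list, so cell 4 = 4.
The 5 still-open variables together cover exactly {2, 3, 6, 7, 8} — 5 values for 5 variables — and 6 appears only in cell 2's list, so cell 2 = 6.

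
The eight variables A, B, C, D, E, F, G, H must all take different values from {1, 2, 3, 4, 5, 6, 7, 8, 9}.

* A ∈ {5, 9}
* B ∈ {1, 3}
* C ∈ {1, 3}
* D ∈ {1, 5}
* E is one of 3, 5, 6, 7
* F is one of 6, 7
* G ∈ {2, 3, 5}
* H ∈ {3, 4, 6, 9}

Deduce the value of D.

5

Among the 8 variables, 2 fits only G (and all 8 values in {1, 2, 3, 4, 5, 6, 7, 9} must be used), so G = 2.
Among the 7 still-open variables, 4 fits only H (and all 7 values in {1, 3, 4, 5, 6, 7, 9} must be used), so H = 4.
The 6 still-open variables together cover exactly {1, 3, 5, 6, 7, 9} — 6 values for 6 variables — and 9 appears only in A's list, so A = 9.
The 2 variables B and C are confined to {1, 3}, which locks those values in; drop them from D, E.
So D = 5.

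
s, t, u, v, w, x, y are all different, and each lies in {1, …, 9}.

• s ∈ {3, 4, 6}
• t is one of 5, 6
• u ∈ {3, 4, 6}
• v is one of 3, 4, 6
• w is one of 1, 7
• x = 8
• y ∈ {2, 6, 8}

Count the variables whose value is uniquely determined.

3

x's domain is down to {8}, so x = 8. Remove 8 from y.
s, u, v share exactly the 3 values {3, 4, 6}; by pigeonhole those values go to them, so strike 3, 4, 6 from t, y.
t has just one choice, so t = 5.
y must be 2 (only option left).
Determined: t=5, x=8, y=2. The other variables each still have more than one consistent value. That makes 3.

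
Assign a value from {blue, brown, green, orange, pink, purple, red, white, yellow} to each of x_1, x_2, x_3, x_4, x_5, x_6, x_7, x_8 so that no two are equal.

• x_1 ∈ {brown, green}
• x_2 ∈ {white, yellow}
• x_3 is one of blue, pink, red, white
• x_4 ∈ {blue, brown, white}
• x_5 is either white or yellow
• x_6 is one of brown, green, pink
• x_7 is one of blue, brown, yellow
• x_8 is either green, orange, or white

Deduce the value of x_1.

The 8 variables together cover exactly {blue, brown, green, orange, pink, red, white, yellow} — 8 values for 8 variables — and orange appears only in x_8's list, so x_8 = orange.
The 7 still-open variables draw from only 7 values {blue, brown, green, pink, red, white, yellow}, so each is used; only x_3 can be red, hence x_3 = red.
Among the 6 still-open variables, pink fits only x_6 (and all 6 values in {blue, brown, green, pink, white, yellow} must be used), so x_6 = pink.
The 5 still-open variables draw from only 5 values {blue, brown, green, white, yellow}, so each is used; only x_1 can be green, hence x_1 = green.

green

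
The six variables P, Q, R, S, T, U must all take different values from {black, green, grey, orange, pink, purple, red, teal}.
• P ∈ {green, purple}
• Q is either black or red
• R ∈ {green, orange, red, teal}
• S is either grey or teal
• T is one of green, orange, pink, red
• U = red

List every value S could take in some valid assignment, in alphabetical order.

grey, teal

U has just one choice, so U = red. Eliminate red elsewhere: Q, R, T.
Q must be black (only option left).
No further eliminations apply; S can still be any of grey, teal.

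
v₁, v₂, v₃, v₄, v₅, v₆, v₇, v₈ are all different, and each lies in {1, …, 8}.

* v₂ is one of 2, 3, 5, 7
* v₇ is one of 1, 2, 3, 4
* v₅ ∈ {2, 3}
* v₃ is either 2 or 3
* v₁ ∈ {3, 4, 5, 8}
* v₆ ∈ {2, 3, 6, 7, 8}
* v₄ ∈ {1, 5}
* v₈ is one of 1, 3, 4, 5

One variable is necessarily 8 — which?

v₁

The 8 variables together cover exactly {1, 2, 3, 4, 5, 6, 7, 8} — 8 values for 8 variables — and 6 appears only in v₆'s list, so v₆ = 6.
The 7 still-open variables draw from only 7 values {1, 2, 3, 4, 5, 7, 8}, so each is used; only v₂ can be 7, hence v₂ = 7.
The 6 still-open variables draw from only 6 values {1, 2, 3, 4, 5, 8}, so each is used; only v₁ can be 8, hence v₁ = 8.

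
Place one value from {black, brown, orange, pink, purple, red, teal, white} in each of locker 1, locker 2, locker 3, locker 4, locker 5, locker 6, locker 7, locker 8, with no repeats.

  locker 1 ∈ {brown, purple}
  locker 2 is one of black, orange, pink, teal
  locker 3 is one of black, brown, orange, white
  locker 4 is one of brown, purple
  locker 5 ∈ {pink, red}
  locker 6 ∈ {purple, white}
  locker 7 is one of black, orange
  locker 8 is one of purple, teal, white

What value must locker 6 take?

Among the 8 variables, red fits only locker 5 (and all 8 values in {black, brown, orange, pink, purple, red, teal, white} must be used), so locker 5 = red.
Among the 7 still-open variables, pink fits only locker 2 (and all 7 values in {black, brown, orange, pink, purple, teal, white} must be used), so locker 2 = pink.
The 6 still-open variables draw from only 6 values {black, brown, orange, purple, teal, white}, so each is used; only locker 8 can be teal, hence locker 8 = teal.
locker 1 and locker 4 between them cover only {brown, purple} — a naked pair. Remove those values from locker 3, locker 6.
So locker 6 = white.

white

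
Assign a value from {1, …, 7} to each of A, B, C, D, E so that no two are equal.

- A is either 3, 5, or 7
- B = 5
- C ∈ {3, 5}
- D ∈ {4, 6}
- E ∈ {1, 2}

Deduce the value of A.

B must be 5 (only option left). Strike 5 from A, C.
That leaves C = 3. Eliminate 3 elsewhere: A.
So A = 7.

7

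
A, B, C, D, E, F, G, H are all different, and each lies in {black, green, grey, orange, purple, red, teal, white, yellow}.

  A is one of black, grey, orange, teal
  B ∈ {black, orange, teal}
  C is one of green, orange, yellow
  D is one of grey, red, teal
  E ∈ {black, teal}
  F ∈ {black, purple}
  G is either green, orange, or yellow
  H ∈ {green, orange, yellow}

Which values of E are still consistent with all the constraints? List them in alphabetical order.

black, teal

The 8 variables draw from only 8 values {black, green, grey, orange, purple, red, teal, yellow}, so each is used; only F can be purple, hence F = purple.
The 7 still-open variables together cover exactly {black, green, grey, orange, red, teal, yellow} — 7 values for 7 variables — and red appears only in D's list, so D = red.
The 6 still-open variables draw from only 6 values {black, green, grey, orange, teal, yellow}, so each is used; only A can be grey, hence A = grey.
The 3 variables C, G, H are confined to {green, orange, yellow}, which locks those values in; drop them from B.
No further eliminations apply; E can still be any of black, teal.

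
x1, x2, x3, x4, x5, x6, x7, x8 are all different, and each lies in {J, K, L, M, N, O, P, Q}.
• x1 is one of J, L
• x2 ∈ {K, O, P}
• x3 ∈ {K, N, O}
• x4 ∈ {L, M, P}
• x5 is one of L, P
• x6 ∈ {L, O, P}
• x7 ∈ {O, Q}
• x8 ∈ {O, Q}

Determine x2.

The 8 variables together cover exactly {J, K, L, M, N, O, P, Q} — 8 values for 8 variables — and J appears only in x1's list, so x1 = J.
Among the 7 still-open variables, M fits only x4 (and all 7 values in {K, L, M, N, O, P, Q} must be used), so x4 = M.
Among the 6 still-open variables, N fits only x3 (and all 6 values in {K, L, N, O, P, Q} must be used), so x3 = N.
Among the 5 still-open variables, K fits only x2 (and all 5 values in {K, L, O, P, Q} must be used), so x2 = K.

K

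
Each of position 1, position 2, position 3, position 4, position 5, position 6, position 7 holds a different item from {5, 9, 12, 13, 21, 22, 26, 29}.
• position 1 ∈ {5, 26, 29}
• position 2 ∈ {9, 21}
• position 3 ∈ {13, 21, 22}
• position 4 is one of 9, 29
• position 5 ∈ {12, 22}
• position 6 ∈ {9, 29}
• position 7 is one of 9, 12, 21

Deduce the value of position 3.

13

position 4 and position 6 between them cover only {9, 29} — a naked pair. Remove those values from position 1, position 2, position 7.
position 2 must be 21 (only option left). Remove 21 from position 3, position 7.
That leaves position 7 = 12. So position 5 can't be 12.
position 5 must be 22 (only option left). Remove 22 from position 3.
So position 3 = 13.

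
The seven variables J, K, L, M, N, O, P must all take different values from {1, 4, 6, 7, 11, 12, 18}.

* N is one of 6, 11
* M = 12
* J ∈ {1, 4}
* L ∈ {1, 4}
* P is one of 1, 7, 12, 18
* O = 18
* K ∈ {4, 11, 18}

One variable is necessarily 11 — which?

K

M must be 12 (only option left). Strike 12 from P.
O must be 18 (only option left). So K, P can't be 18.
The 5 still-open variables together cover exactly {1, 4, 6, 7, 11} — 5 values for 5 variables — and 6 appears only in N's list, so N = 6.
The 4 still-open variables draw from only 4 values {1, 4, 7, 11}, so each is used; only P can be 7, hence P = 7.
The 3 still-open variables draw from only 3 values {1, 4, 11}, so each is used; only K can be 11, hence K = 11.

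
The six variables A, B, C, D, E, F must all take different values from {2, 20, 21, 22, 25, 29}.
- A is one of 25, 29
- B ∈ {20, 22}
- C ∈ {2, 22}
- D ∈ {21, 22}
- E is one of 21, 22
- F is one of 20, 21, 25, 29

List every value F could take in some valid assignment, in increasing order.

25, 29

The 6 variables draw from only 6 values {2, 20, 21, 22, 25, 29}, so each is used; only C can be 2, hence C = 2.
D and E share exactly the 2 values {21, 22}; by pigeonhole those values go to them, so strike 21, 22 from B, F.
B must be 20 (only option left). So F can't be 20.
No further eliminations apply; F can still be any of 25, 29.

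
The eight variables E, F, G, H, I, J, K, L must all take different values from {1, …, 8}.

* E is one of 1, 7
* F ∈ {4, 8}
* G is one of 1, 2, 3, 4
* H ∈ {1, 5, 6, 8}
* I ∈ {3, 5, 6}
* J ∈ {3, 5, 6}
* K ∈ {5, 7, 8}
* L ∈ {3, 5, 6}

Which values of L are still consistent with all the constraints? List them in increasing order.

The 8 variables draw from only 8 values {1, 2, 3, 4, 5, 6, 7, 8}, so each is used; only G can be 2, hence G = 2.
The 7 still-open variables together cover exactly {1, 3, 4, 5, 6, 7, 8} — 7 values for 7 variables — and 4 appears only in F's list, so F = 4.
I, J, L share exactly the 3 values {3, 5, 6}; by pigeonhole those values go to them, so strike 3, 5, 6 from H, K.
No further eliminations apply; L can still be any of 3, 5, 6.

3, 5, 6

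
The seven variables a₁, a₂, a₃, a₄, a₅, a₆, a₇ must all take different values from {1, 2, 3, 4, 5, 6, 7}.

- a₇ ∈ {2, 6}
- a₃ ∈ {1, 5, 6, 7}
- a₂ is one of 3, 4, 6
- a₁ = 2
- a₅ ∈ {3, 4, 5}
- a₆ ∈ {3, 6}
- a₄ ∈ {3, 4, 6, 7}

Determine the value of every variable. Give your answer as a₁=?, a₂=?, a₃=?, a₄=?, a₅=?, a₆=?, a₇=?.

a₁ must be 2 (only option left). Eliminate 2 elsewhere: a₇.
a₇ has just one choice, so a₇ = 6. So a₂, a₃, a₄, a₆ can't be 6.
a₆'s domain is down to {3}, so a₆ = 3. Remove 3 from a₂, a₄, a₅.
That leaves a₂ = 4. So a₄, a₅ can't be 4.
That leaves a₄ = 7. Remove 7 from a₃.
a₅'s domain is down to {5}, so a₅ = 5. Eliminate 5 elsewhere: a₃.
a₃'s domain is down to {1}, so a₃ = 1.

a₁=2, a₂=4, a₃=1, a₄=7, a₅=5, a₆=3, a₇=6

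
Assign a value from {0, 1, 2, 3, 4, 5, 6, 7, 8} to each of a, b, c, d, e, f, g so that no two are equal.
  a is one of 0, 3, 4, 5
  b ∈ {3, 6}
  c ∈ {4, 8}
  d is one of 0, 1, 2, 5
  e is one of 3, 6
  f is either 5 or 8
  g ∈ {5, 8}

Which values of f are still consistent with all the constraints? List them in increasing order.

5, 8

The 2 variables b and e are confined to {3, 6}, which locks those values in; drop them from a.
The 2 variables f and g are confined to {5, 8}, which locks those values in; drop them from a, c, d.
c has just one choice, so c = 4. Strike 4 from a.
a must be 0 (only option left). Eliminate 0 elsewhere: d.
No further eliminations apply; f can still be any of 5, 8.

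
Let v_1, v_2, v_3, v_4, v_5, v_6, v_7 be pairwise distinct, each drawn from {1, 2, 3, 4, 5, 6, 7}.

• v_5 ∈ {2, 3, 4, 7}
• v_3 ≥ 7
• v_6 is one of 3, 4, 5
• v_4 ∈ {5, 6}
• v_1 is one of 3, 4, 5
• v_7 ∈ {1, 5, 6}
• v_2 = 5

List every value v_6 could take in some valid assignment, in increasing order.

v_2 has just one choice, so v_2 = 5. So v_1, v_4, v_6, v_7 can't be 5.
v_3 has just one choice, so v_3 = 7. Strike 7 from v_5.
v_4 has just one choice, so v_4 = 6. Eliminate 6 elsewhere: v_7.
v_7 has just one choice, so v_7 = 1.
Among the 3 still-open variables, 2 fits only v_5 (and all 3 values in {2, 3, 4} must be used), so v_5 = 2.
No further eliminations apply; v_6 can still be any of 3, 4.

3, 4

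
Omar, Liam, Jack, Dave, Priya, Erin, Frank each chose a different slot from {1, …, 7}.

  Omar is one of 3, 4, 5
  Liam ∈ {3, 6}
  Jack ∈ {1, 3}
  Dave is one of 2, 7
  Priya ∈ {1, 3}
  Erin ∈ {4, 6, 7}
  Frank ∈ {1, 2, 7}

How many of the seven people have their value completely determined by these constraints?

The 7 variables together cover exactly {1, 2, 3, 4, 5, 6, 7} — 7 values for 7 variables — and 5 appears only in Omar's list, so Omar = 5.
The 6 still-open variables draw from only 6 values {1, 2, 3, 4, 6, 7}, so each is used; only Erin can be 4, hence Erin = 4.
The 5 still-open variables together cover exactly {1, 2, 3, 6, 7} — 5 values for 5 variables — and 6 appears only in Liam's list, so Liam = 6.
Jack and Priya share exactly the 2 values {1, 3}; by pigeonhole those values go to them, so strike 1, 3 from Frank.
Determined: Omar=5, Liam=6, Erin=4. The other people each still have more than one consistent value. That makes 3.

3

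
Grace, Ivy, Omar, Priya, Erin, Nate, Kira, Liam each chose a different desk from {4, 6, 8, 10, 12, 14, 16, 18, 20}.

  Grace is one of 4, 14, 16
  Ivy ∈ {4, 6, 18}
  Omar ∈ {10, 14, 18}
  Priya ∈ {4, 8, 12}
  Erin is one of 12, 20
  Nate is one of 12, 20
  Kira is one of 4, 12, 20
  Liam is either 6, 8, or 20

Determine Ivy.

18

Erin and Nate share exactly the 2 values {12, 20}; by pigeonhole those values go to them, so strike 12, 20 from Priya, Kira, Liam.
Kira must be 4 (only option left). So Grace, Ivy, Priya can't be 4.
That leaves Priya = 8. Eliminate 8 elsewhere: Liam.
Liam must be 6 (only option left). Strike 6 from Ivy.
So Ivy = 18.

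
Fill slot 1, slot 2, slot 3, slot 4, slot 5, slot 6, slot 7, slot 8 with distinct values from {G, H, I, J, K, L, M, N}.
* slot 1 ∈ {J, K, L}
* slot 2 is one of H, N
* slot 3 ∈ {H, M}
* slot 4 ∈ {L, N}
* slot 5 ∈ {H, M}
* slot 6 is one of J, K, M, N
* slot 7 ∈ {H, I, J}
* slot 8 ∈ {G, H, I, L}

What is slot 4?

L

The 8 variables draw from only 8 values {G, H, I, J, K, L, M, N}, so each is used; only slot 8 can be G, hence slot 8 = G.
The 7 still-open variables draw from only 7 values {H, I, J, K, L, M, N}, so each is used; only slot 7 can be I, hence slot 7 = I.
The 2 variables slot 3 and slot 5 are confined to {H, M}, which locks those values in; drop them from slot 2, slot 6.
That leaves slot 2 = N. Remove N from slot 4, slot 6.
So slot 4 = L.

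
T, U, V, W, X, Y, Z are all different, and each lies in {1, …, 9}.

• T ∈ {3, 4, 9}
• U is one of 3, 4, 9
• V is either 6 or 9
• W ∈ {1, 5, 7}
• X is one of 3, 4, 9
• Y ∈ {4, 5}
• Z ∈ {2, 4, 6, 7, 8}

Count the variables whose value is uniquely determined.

2

T, U, X share exactly the 3 values {3, 4, 9}; by pigeonhole those values go to them, so strike 3, 4, 9 from V, Y, Z.
V has just one choice, so V = 6. Eliminate 6 elsewhere: Z.
Y must be 5 (only option left). Remove 5 from W.
Determined: V=6, Y=5. The other variables each still have more than one consistent value. That makes 2.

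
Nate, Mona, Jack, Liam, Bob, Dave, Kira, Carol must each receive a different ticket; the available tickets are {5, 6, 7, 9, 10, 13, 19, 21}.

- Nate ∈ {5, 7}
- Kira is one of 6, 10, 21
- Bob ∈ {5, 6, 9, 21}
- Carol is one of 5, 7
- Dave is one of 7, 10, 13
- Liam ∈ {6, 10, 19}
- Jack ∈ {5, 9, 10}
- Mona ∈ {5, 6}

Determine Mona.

Among the 8 variables, 13 fits only Dave (and all 8 values in {5, 6, 7, 9, 10, 13, 19, 21} must be used), so Dave = 13.
Among the 7 still-open variables, 19 fits only Liam (and all 7 values in {5, 6, 7, 9, 10, 19, 21} must be used), so Liam = 19.
Nate and Carol share exactly the 2 values {5, 7}; by pigeonhole those values go to them, so strike 5, 7 from Mona, Jack, Bob.
So Mona = 6.

6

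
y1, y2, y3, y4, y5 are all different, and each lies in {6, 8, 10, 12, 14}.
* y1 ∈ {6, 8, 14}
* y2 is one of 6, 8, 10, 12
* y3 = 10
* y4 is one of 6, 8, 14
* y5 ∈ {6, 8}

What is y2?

12

y3's domain is down to {10}, so y3 = 10. So y2 can't be 10.
The 4 still-open variables together cover exactly {6, 8, 12, 14} — 4 values for 4 variables — and 12 appears only in y2's list, so y2 = 12.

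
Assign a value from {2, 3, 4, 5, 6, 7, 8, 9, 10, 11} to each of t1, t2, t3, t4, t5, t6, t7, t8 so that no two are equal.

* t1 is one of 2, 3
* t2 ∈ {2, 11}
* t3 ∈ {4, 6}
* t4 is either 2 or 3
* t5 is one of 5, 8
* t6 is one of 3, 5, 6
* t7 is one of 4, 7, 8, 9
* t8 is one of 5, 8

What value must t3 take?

t1 and t4 between them cover only {2, 3} — a naked pair. Remove those values from t2, t6.
t2's domain is down to {11}, so t2 = 11.
The 2 variables t5 and t8 are confined to {5, 8}, which locks those values in; drop them from t6, t7.
t6 must be 6 (only option left). Strike 6 from t3.
So t3 = 4.

4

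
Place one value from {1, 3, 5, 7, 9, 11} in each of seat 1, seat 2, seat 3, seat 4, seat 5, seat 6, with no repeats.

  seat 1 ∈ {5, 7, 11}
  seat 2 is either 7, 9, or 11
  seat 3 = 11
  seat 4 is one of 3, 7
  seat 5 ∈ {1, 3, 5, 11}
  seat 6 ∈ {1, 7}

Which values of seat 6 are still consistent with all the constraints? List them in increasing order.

1, 7

seat 3's domain is down to {11}, so seat 3 = 11. Eliminate 11 elsewhere: seat 1, seat 2, seat 5.
The 5 still-open variables together cover exactly {1, 3, 5, 7, 9} — 5 values for 5 variables — and 9 appears only in seat 2's list, so seat 2 = 9.
No further eliminations apply; seat 6 can still be any of 1, 7.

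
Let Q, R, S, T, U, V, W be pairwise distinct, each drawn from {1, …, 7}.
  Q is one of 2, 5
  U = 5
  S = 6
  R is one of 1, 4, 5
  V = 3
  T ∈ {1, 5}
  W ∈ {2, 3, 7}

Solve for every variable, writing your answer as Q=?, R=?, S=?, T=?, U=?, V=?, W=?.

Q=2, R=4, S=6, T=1, U=5, V=3, W=7

S must be 6 (only option left).
U has just one choice, so U = 5. Eliminate 5 elsewhere: Q, R, T.
V has just one choice, so V = 3. Remove 3 from W.
Q has just one choice, so Q = 2. Strike 2 from W.
That leaves T = 1. So R can't be 1.
W must be 7 (only option left).
R has just one choice, so R = 4.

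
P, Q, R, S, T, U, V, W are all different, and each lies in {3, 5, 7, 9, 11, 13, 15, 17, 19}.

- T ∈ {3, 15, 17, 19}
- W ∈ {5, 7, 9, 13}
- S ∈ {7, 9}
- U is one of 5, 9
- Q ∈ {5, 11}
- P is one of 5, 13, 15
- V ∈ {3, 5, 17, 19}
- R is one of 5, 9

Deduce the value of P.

15

R and U share exactly the 2 values {5, 9}; by pigeonhole those values go to them, so strike 5, 9 from P, Q, S, V, W.
Q's domain is down to {11}, so Q = 11.
S has just one choice, so S = 7. Remove 7 from W.
W has just one choice, so W = 13. So P can't be 13.
So P = 15.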